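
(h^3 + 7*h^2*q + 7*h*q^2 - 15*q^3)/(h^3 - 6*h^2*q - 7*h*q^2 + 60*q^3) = (h^2 + 4*h*q - 5*q^2)/(h^2 - 9*h*q + 20*q^2)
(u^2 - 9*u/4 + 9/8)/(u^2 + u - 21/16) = 2*(2*u - 3)/(4*u + 7)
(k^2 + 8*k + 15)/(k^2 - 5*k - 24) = (k + 5)/(k - 8)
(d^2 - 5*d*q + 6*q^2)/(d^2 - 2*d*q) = (d - 3*q)/d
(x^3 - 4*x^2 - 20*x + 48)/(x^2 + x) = (x^3 - 4*x^2 - 20*x + 48)/(x*(x + 1))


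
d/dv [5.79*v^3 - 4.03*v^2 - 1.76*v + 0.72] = 17.37*v^2 - 8.06*v - 1.76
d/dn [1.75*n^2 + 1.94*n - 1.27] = 3.5*n + 1.94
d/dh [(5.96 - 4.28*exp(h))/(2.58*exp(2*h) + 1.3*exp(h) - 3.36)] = (11.0424*exp(2*h) - 30.7536*exp(h) + 6.6328)*exp(h)/(6.6564*exp(4*h) + 6.708*exp(3*h) - 15.6476*exp(2*h) - 8.736*exp(h) + 11.2896)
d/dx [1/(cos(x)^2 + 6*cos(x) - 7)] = 2*(cos(x) + 3)*sin(x)/(cos(x)^2 + 6*cos(x) - 7)^2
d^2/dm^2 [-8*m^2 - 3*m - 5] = -16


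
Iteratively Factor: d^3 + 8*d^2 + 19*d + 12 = (d + 4)*(d^2 + 4*d + 3) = (d + 1)*(d + 4)*(d + 3)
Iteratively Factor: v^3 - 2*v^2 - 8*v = (v - 4)*(v^2 + 2*v) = v*(v - 4)*(v + 2)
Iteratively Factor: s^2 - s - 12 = (s + 3)*(s - 4)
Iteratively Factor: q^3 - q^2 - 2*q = (q)*(q^2 - q - 2) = q*(q + 1)*(q - 2)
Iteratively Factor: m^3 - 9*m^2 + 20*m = (m)*(m^2 - 9*m + 20) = m*(m - 5)*(m - 4)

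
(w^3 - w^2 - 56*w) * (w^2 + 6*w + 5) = w^5 + 5*w^4 - 57*w^3 - 341*w^2 - 280*w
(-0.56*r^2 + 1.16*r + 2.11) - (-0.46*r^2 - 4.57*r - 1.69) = -0.1*r^2 + 5.73*r + 3.8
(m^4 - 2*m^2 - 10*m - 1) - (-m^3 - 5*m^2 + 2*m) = m^4 + m^3 + 3*m^2 - 12*m - 1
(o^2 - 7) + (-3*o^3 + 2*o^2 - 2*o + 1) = -3*o^3 + 3*o^2 - 2*o - 6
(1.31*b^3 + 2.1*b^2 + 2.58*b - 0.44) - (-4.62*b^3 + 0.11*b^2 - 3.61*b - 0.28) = 5.93*b^3 + 1.99*b^2 + 6.19*b - 0.16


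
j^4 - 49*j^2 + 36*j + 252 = (j - 6)*(j - 3)*(j + 2)*(j + 7)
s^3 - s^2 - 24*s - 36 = (s - 6)*(s + 2)*(s + 3)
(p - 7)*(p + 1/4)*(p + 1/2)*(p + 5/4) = p^4 - 5*p^3 - 207*p^2/16 - 233*p/32 - 35/32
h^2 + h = h*(h + 1)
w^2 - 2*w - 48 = (w - 8)*(w + 6)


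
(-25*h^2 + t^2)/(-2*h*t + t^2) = (25*h^2 - t^2)/(t*(2*h - t))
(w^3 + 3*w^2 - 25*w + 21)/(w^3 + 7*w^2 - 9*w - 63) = (w - 1)/(w + 3)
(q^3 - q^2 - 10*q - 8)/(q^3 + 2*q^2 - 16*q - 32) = (q + 1)/(q + 4)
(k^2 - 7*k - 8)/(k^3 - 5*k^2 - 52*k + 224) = (k + 1)/(k^2 + 3*k - 28)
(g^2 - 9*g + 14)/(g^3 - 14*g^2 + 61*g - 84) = (g - 2)/(g^2 - 7*g + 12)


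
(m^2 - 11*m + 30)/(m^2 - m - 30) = (m - 5)/(m + 5)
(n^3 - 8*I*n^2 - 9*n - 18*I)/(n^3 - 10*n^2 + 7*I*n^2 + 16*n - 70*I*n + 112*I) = (n^3 - 8*I*n^2 - 9*n - 18*I)/(n^3 + n^2*(-10 + 7*I) + n*(16 - 70*I) + 112*I)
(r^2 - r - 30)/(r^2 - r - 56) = (-r^2 + r + 30)/(-r^2 + r + 56)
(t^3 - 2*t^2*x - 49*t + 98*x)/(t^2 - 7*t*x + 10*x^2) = (49 - t^2)/(-t + 5*x)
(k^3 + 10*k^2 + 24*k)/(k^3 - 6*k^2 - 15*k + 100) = k*(k + 6)/(k^2 - 10*k + 25)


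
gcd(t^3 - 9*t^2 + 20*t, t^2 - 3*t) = t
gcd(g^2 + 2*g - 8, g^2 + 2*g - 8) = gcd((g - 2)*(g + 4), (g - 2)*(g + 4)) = g^2 + 2*g - 8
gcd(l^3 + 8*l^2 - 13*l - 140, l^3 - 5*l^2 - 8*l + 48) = l - 4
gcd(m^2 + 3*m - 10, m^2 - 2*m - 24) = 1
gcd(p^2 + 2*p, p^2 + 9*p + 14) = p + 2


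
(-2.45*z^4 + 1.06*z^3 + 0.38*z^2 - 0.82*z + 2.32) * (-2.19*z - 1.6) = 5.3655*z^5 + 1.5986*z^4 - 2.5282*z^3 + 1.1878*z^2 - 3.7688*z - 3.712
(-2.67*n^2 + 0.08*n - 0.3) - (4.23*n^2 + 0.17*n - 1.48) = -6.9*n^2 - 0.09*n + 1.18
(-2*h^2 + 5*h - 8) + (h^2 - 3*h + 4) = -h^2 + 2*h - 4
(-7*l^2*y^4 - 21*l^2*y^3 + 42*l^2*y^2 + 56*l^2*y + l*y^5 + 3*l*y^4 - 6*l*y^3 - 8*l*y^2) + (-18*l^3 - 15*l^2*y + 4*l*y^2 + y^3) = -18*l^3 - 7*l^2*y^4 - 21*l^2*y^3 + 42*l^2*y^2 + 41*l^2*y + l*y^5 + 3*l*y^4 - 6*l*y^3 - 4*l*y^2 + y^3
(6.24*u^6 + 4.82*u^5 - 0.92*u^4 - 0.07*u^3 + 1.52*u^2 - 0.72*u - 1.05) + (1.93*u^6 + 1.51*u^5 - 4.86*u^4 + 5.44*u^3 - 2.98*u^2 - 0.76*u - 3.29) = 8.17*u^6 + 6.33*u^5 - 5.78*u^4 + 5.37*u^3 - 1.46*u^2 - 1.48*u - 4.34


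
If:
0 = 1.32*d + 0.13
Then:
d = -0.10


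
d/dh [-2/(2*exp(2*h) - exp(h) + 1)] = (8*exp(h) - 2)*exp(h)/(2*exp(2*h) - exp(h) + 1)^2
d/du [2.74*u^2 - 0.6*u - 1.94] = 5.48*u - 0.6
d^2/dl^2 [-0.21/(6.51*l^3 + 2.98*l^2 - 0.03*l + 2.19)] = ((8.2026*l + 1.2516)*(6.51*l^3 + 2.98*l^2 - 0.03*l + 2.19) - 0.21*(19.53*l^2 + 5.96*l - 0.03)*(39.06*l^2 + 11.92*l - 0.06))/(6.51*l^3 + 2.98*l^2 - 0.03*l + 2.19)^3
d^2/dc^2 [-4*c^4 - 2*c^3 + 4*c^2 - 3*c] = -48*c^2 - 12*c + 8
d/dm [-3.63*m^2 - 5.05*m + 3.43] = -7.26*m - 5.05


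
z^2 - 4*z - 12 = (z - 6)*(z + 2)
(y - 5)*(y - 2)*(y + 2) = y^3 - 5*y^2 - 4*y + 20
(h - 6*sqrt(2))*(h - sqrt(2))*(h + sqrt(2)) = h^3 - 6*sqrt(2)*h^2 - 2*h + 12*sqrt(2)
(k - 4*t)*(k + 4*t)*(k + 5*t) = k^3 + 5*k^2*t - 16*k*t^2 - 80*t^3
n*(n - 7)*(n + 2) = n^3 - 5*n^2 - 14*n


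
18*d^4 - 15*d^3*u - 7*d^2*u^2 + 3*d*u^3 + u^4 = (-2*d + u)*(-d + u)*(3*d + u)^2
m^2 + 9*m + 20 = (m + 4)*(m + 5)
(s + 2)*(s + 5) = s^2 + 7*s + 10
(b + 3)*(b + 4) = b^2 + 7*b + 12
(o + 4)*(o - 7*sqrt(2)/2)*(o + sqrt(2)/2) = o^3 - 3*sqrt(2)*o^2 + 4*o^2 - 12*sqrt(2)*o - 7*o/2 - 14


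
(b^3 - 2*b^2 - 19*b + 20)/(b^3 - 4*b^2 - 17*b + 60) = (b - 1)/(b - 3)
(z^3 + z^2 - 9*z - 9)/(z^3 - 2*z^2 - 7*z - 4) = (z^2 - 9)/(z^2 - 3*z - 4)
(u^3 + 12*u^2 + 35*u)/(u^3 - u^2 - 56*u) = (u + 5)/(u - 8)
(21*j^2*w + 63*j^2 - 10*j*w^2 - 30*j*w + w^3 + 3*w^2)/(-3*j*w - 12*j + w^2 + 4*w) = (-7*j*w - 21*j + w^2 + 3*w)/(w + 4)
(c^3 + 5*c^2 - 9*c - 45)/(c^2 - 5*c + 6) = (c^2 + 8*c + 15)/(c - 2)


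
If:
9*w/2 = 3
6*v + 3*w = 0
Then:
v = -1/3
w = 2/3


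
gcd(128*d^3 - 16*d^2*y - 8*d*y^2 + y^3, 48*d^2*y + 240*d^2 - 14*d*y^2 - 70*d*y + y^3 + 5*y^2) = -8*d + y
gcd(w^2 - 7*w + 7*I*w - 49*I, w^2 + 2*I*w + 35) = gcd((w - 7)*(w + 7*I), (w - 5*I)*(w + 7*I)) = w + 7*I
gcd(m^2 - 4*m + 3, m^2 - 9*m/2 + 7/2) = m - 1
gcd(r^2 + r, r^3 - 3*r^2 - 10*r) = r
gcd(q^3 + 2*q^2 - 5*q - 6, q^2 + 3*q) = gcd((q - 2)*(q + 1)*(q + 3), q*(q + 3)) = q + 3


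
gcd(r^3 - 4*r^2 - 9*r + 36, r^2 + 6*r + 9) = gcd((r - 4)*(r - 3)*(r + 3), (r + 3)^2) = r + 3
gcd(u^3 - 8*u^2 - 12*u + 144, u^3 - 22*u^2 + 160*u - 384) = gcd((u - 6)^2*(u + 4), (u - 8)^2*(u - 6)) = u - 6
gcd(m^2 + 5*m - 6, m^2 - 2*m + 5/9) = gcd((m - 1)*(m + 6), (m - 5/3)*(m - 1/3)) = 1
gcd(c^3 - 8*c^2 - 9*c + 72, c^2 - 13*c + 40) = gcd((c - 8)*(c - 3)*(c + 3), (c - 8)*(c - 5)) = c - 8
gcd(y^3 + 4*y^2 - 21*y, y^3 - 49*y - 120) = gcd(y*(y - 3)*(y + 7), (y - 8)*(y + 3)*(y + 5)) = 1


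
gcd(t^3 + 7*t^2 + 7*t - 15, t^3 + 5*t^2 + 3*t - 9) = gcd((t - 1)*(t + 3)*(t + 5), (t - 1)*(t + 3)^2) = t^2 + 2*t - 3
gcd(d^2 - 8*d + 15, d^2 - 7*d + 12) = d - 3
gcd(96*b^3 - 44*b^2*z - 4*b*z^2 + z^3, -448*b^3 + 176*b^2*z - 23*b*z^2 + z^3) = -8*b + z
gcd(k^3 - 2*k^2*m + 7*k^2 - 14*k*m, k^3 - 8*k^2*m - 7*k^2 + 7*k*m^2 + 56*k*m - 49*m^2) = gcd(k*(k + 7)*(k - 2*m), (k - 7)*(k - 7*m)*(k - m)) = 1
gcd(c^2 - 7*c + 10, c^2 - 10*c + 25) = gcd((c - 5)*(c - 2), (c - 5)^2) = c - 5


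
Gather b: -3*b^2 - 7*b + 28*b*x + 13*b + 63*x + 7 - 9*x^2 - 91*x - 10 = -3*b^2 + b*(28*x + 6) - 9*x^2 - 28*x - 3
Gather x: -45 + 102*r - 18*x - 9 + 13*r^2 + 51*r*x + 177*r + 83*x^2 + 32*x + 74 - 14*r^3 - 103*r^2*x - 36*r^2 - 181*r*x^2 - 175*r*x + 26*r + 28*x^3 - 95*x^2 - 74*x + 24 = -14*r^3 - 23*r^2 + 305*r + 28*x^3 + x^2*(-181*r - 12) + x*(-103*r^2 - 124*r - 60) + 44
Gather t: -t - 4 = -t - 4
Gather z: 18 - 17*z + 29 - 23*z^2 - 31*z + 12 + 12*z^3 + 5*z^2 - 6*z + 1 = 12*z^3 - 18*z^2 - 54*z + 60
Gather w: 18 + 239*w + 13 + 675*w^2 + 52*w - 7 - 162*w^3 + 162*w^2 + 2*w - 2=-162*w^3 + 837*w^2 + 293*w + 22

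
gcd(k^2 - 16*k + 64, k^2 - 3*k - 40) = k - 8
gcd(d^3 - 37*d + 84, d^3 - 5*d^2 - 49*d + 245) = d + 7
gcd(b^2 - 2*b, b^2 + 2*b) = b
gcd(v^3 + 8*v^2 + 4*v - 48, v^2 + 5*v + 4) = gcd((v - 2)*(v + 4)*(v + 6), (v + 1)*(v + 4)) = v + 4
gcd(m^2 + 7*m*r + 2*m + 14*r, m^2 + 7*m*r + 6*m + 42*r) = m + 7*r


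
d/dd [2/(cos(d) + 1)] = 2*sin(d)/(cos(d) + 1)^2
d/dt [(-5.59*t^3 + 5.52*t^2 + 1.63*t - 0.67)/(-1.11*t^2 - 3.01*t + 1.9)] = (6.2049*t^4 + 33.6518*t^3 - 46.6689*t^2 + 19.4886*t + 1.0803)/(1.2321*t^4 + 6.6822*t^3 + 4.8421*t^2 - 11.438*t + 3.61)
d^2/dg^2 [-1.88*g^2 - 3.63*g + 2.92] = -3.76000000000000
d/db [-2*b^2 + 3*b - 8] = 3 - 4*b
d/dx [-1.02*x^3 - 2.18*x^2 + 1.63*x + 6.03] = -3.06*x^2 - 4.36*x + 1.63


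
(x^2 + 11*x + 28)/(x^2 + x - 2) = (x^2 + 11*x + 28)/(x^2 + x - 2)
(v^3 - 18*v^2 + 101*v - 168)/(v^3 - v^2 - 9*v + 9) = (v^2 - 15*v + 56)/(v^2 + 2*v - 3)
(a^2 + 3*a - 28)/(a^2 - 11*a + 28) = (a + 7)/(a - 7)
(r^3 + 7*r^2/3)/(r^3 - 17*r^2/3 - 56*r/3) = r/(r - 8)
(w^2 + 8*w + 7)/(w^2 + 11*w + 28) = (w + 1)/(w + 4)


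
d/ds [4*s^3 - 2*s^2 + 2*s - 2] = 12*s^2 - 4*s + 2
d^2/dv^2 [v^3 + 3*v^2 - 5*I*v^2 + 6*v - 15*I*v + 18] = 6*v + 6 - 10*I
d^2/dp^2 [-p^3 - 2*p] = -6*p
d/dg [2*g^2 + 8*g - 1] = 4*g + 8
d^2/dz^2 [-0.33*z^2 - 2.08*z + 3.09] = -0.660000000000000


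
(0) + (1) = 1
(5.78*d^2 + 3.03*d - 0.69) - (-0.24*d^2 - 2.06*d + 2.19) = 6.02*d^2 + 5.09*d - 2.88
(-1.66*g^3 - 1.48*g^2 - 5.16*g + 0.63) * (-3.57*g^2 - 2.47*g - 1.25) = 5.9262*g^5 + 9.3838*g^4 + 24.1518*g^3 + 12.3461*g^2 + 4.8939*g - 0.7875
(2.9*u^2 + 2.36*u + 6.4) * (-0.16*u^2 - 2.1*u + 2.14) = -0.464*u^4 - 6.4676*u^3 + 0.226000000000001*u^2 - 8.3896*u + 13.696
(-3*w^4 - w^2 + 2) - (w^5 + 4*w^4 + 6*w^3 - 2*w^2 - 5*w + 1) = -w^5 - 7*w^4 - 6*w^3 + w^2 + 5*w + 1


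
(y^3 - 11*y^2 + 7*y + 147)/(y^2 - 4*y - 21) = y - 7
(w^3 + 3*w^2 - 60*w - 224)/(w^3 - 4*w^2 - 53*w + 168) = (w + 4)/(w - 3)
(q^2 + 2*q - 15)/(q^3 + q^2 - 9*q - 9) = (q + 5)/(q^2 + 4*q + 3)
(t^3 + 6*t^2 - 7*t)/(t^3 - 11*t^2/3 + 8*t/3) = 3*(t + 7)/(3*t - 8)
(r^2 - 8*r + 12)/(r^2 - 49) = (r^2 - 8*r + 12)/(r^2 - 49)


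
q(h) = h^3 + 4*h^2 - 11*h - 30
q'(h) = 3*h^2 + 8*h - 11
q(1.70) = -32.23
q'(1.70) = 11.27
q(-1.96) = -0.60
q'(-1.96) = -15.16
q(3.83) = 42.73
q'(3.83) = 63.65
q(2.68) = -11.50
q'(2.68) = 31.99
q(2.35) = -20.78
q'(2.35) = 24.37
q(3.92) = 48.58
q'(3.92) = 66.46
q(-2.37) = 5.23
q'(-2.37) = -13.11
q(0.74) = -35.54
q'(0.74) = -3.44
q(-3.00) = 12.00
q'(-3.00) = -8.00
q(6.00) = 264.00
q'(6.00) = 145.00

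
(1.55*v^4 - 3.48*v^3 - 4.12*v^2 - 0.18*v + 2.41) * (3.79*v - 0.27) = 5.8745*v^5 - 13.6077*v^4 - 14.6752*v^3 + 0.4302*v^2 + 9.1825*v - 0.6507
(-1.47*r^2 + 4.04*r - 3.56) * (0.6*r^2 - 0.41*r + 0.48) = -0.882*r^4 + 3.0267*r^3 - 4.498*r^2 + 3.3988*r - 1.7088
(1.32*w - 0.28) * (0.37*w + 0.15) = 0.4884*w^2 + 0.0944*w - 0.042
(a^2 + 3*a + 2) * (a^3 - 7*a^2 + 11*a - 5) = a^5 - 4*a^4 - 8*a^3 + 14*a^2 + 7*a - 10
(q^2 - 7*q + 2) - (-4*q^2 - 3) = 5*q^2 - 7*q + 5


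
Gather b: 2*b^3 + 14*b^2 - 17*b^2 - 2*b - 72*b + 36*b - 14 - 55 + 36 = 2*b^3 - 3*b^2 - 38*b - 33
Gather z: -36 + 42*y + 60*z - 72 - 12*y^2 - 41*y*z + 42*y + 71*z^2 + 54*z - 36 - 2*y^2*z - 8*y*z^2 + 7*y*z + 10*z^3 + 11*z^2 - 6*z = -12*y^2 + 84*y + 10*z^3 + z^2*(82 - 8*y) + z*(-2*y^2 - 34*y + 108) - 144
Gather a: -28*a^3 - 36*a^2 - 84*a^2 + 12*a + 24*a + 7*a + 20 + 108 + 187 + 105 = -28*a^3 - 120*a^2 + 43*a + 420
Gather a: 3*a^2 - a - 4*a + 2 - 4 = 3*a^2 - 5*a - 2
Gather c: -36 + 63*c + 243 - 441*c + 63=270 - 378*c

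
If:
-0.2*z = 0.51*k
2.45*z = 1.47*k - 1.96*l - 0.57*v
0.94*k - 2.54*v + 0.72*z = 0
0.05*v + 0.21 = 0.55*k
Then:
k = 0.37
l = 1.49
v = -0.13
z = -0.94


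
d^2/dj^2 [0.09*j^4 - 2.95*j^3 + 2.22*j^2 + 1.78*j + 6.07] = 1.08*j^2 - 17.7*j + 4.44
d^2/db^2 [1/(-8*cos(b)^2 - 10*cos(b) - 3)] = 2*(128*sin(b)^4 - 66*sin(b)^2 - 165*cos(b) + 30*cos(3*b) - 138)/((2*cos(b) + 1)^3*(4*cos(b) + 3)^3)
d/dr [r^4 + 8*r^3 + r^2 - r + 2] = 4*r^3 + 24*r^2 + 2*r - 1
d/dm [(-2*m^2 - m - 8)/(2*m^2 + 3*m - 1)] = (-4*m^2 + 36*m + 25)/(4*m^4 + 12*m^3 + 5*m^2 - 6*m + 1)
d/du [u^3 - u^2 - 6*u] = 3*u^2 - 2*u - 6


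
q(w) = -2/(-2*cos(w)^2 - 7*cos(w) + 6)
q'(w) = -2*(-4*sin(w)*cos(w) - 7*sin(w))/(-2*cos(w)^2 - 7*cos(w) + 6)^2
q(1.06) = -0.95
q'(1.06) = 3.54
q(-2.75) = -0.19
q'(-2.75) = -0.02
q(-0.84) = -4.58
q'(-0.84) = -75.50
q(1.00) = -1.22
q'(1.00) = 5.77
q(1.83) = -0.26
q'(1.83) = 0.20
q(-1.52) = -0.35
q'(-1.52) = -0.45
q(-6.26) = 0.67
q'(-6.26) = 0.06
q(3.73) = -0.19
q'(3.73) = -0.04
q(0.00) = 0.67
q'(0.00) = 0.00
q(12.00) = 1.50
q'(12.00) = -6.28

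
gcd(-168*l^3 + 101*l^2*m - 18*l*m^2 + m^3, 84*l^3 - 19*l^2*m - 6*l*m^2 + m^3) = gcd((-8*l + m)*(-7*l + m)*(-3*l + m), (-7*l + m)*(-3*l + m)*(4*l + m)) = 21*l^2 - 10*l*m + m^2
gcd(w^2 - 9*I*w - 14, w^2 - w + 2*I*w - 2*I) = 1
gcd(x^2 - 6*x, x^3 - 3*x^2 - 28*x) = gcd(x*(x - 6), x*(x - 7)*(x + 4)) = x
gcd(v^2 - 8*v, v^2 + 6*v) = v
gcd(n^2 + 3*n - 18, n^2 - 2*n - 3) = n - 3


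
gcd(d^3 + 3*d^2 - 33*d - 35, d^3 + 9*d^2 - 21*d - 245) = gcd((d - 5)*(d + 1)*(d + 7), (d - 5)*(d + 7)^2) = d^2 + 2*d - 35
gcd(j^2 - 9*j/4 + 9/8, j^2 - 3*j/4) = j - 3/4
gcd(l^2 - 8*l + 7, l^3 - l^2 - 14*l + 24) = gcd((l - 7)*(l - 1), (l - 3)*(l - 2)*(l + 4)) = 1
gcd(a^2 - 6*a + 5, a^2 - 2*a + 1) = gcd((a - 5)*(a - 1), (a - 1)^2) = a - 1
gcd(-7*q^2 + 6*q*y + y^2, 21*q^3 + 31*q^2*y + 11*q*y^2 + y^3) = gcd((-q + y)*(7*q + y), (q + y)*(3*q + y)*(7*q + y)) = 7*q + y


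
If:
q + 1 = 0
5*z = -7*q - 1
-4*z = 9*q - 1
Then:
No Solution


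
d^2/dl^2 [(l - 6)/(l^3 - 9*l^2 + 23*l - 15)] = 2*((l - 6)*(3*l^2 - 18*l + 23)^2 + (-3*l^2 + 18*l - 3*(l - 6)*(l - 3) - 23)*(l^3 - 9*l^2 + 23*l - 15))/(l^3 - 9*l^2 + 23*l - 15)^3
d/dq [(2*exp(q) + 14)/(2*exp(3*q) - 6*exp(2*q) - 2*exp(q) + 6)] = ((exp(q) + 7)*(-3*exp(2*q) + 6*exp(q) + 1) + exp(3*q) - 3*exp(2*q) - exp(q) + 3)*exp(q)/(exp(3*q) - 3*exp(2*q) - exp(q) + 3)^2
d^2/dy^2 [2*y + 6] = 0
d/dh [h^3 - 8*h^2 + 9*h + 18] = 3*h^2 - 16*h + 9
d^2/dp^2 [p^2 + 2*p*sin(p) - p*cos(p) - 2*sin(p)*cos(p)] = -2*p*sin(p) + p*cos(p) + 2*sin(p) + 4*sin(2*p) + 4*cos(p) + 2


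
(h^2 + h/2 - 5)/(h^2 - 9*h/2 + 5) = (2*h + 5)/(2*h - 5)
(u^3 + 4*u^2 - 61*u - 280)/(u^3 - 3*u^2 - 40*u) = (u + 7)/u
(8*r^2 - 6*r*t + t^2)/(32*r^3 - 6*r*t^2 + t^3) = (2*r - t)/(8*r^2 + 2*r*t - t^2)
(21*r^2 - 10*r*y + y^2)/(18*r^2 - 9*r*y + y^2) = (-7*r + y)/(-6*r + y)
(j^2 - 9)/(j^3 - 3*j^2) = (j + 3)/j^2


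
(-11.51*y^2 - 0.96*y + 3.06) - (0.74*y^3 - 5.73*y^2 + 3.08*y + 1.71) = -0.74*y^3 - 5.78*y^2 - 4.04*y + 1.35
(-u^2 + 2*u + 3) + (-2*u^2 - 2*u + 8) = 11 - 3*u^2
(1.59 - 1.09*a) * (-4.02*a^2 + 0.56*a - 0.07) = 4.3818*a^3 - 7.0022*a^2 + 0.9667*a - 0.1113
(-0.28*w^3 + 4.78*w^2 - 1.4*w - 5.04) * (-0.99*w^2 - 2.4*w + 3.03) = 0.2772*w^5 - 4.0602*w^4 - 10.9344*w^3 + 22.833*w^2 + 7.854*w - 15.2712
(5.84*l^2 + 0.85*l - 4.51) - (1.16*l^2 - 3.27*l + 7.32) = 4.68*l^2 + 4.12*l - 11.83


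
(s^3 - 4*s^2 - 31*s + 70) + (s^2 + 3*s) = s^3 - 3*s^2 - 28*s + 70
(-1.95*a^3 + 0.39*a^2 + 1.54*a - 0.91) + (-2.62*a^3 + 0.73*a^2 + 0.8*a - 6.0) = -4.57*a^3 + 1.12*a^2 + 2.34*a - 6.91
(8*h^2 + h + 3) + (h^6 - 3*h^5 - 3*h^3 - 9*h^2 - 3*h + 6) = h^6 - 3*h^5 - 3*h^3 - h^2 - 2*h + 9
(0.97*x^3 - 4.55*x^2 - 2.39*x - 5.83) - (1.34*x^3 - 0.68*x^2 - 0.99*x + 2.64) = -0.37*x^3 - 3.87*x^2 - 1.4*x - 8.47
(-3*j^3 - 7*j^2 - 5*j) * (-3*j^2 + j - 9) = 9*j^5 + 18*j^4 + 35*j^3 + 58*j^2 + 45*j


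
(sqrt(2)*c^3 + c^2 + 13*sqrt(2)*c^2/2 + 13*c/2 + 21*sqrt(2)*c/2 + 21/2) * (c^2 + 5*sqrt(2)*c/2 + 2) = sqrt(2)*c^5 + 6*c^4 + 13*sqrt(2)*c^4/2 + 15*sqrt(2)*c^3 + 39*c^3 + 117*sqrt(2)*c^2/4 + 65*c^2 + 13*c + 189*sqrt(2)*c/4 + 21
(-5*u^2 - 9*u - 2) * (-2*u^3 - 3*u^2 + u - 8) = 10*u^5 + 33*u^4 + 26*u^3 + 37*u^2 + 70*u + 16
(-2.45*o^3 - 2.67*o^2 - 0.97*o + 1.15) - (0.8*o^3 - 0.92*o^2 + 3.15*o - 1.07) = -3.25*o^3 - 1.75*o^2 - 4.12*o + 2.22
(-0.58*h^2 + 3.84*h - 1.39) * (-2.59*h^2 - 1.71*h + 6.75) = 1.5022*h^4 - 8.9538*h^3 - 6.8813*h^2 + 28.2969*h - 9.3825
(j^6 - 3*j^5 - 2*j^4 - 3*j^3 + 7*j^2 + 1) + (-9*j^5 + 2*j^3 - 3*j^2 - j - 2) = j^6 - 12*j^5 - 2*j^4 - j^3 + 4*j^2 - j - 1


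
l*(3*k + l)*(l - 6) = 3*k*l^2 - 18*k*l + l^3 - 6*l^2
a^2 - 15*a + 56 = (a - 8)*(a - 7)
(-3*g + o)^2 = 9*g^2 - 6*g*o + o^2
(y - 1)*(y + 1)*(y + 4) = y^3 + 4*y^2 - y - 4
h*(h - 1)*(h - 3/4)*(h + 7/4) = h^4 - 37*h^2/16 + 21*h/16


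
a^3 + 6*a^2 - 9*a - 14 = (a - 2)*(a + 1)*(a + 7)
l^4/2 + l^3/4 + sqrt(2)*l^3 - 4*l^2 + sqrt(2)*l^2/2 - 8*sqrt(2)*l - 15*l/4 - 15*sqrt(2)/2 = (l/2 + sqrt(2))*(l - 3)*(l + 1)*(l + 5/2)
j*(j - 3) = j^2 - 3*j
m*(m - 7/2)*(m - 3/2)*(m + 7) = m^4 + 2*m^3 - 119*m^2/4 + 147*m/4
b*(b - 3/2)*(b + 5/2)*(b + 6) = b^4 + 7*b^3 + 9*b^2/4 - 45*b/2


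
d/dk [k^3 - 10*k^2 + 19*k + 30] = 3*k^2 - 20*k + 19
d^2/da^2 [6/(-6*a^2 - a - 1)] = 12*(36*a^2 + 6*a - (12*a + 1)^2 + 6)/(6*a^2 + a + 1)^3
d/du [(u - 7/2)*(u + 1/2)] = 2*u - 3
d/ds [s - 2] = 1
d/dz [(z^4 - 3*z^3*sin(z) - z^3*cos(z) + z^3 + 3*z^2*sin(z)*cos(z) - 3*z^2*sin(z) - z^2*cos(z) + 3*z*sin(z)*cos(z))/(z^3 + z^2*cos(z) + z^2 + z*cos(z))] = (2*z^2*sin(z) - 3*z^2*cos(z) + z^2 - 6*z*sin(z)^2 + 2*z*cos(z) - 3*sin(2*z) + 3*cos(z)^3 - cos(z)^2)/(z + cos(z))^2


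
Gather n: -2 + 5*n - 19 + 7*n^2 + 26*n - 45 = 7*n^2 + 31*n - 66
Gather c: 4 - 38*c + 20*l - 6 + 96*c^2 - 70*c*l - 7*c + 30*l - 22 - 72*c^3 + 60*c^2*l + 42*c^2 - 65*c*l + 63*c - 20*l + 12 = -72*c^3 + c^2*(60*l + 138) + c*(18 - 135*l) + 30*l - 12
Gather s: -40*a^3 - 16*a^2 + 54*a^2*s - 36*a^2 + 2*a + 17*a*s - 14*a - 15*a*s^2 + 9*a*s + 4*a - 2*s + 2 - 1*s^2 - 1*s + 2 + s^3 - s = -40*a^3 - 52*a^2 - 8*a + s^3 + s^2*(-15*a - 1) + s*(54*a^2 + 26*a - 4) + 4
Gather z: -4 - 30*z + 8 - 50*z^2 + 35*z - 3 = -50*z^2 + 5*z + 1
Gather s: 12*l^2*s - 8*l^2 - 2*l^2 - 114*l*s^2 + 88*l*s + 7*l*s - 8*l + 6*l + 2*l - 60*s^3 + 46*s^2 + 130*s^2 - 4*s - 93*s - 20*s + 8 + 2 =-10*l^2 - 60*s^3 + s^2*(176 - 114*l) + s*(12*l^2 + 95*l - 117) + 10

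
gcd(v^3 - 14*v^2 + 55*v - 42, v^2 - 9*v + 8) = v - 1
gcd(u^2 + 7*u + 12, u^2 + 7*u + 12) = u^2 + 7*u + 12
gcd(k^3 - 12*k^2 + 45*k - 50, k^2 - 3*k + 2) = k - 2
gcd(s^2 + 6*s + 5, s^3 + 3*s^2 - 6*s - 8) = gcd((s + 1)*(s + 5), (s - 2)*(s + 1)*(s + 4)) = s + 1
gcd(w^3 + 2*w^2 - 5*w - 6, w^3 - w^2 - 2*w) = w^2 - w - 2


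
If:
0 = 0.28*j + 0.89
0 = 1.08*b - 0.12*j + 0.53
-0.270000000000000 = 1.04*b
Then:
No Solution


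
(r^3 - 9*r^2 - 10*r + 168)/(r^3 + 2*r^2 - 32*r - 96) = (r - 7)/(r + 4)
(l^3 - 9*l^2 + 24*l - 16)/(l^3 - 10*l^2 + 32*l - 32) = (l - 1)/(l - 2)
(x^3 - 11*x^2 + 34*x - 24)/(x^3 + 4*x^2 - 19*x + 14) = (x^2 - 10*x + 24)/(x^2 + 5*x - 14)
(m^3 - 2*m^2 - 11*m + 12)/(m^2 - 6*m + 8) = (m^2 + 2*m - 3)/(m - 2)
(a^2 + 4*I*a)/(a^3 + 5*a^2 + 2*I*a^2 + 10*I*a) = (a + 4*I)/(a^2 + a*(5 + 2*I) + 10*I)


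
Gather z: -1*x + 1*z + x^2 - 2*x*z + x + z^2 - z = x^2 - 2*x*z + z^2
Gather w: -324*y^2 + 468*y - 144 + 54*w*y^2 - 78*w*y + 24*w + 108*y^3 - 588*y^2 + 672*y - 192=w*(54*y^2 - 78*y + 24) + 108*y^3 - 912*y^2 + 1140*y - 336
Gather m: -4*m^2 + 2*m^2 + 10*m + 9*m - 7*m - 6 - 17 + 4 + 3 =-2*m^2 + 12*m - 16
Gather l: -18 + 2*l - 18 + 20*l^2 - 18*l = 20*l^2 - 16*l - 36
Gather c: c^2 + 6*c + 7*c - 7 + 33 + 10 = c^2 + 13*c + 36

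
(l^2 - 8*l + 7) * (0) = 0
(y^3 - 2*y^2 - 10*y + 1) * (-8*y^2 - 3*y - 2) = -8*y^5 + 13*y^4 + 84*y^3 + 26*y^2 + 17*y - 2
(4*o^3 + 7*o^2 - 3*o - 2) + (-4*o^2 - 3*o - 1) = 4*o^3 + 3*o^2 - 6*o - 3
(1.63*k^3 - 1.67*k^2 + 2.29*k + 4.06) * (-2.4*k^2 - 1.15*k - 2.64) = -3.912*k^5 + 2.1335*k^4 - 7.8787*k^3 - 7.9687*k^2 - 10.7146*k - 10.7184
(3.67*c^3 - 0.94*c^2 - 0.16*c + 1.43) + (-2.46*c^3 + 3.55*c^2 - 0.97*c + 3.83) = 1.21*c^3 + 2.61*c^2 - 1.13*c + 5.26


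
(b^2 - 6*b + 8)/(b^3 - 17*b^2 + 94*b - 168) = (b - 2)/(b^2 - 13*b + 42)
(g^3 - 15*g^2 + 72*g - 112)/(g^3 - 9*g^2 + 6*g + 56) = (g - 4)/(g + 2)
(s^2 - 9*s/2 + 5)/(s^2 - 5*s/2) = (s - 2)/s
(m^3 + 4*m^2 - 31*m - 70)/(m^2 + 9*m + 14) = m - 5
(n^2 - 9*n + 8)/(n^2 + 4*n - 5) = (n - 8)/(n + 5)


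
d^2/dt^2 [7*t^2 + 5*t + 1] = 14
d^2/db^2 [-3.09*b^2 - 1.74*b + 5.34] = -6.18000000000000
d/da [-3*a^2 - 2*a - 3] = -6*a - 2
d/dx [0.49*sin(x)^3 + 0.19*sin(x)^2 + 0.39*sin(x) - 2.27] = (1.47*sin(x)^2 + 0.38*sin(x) + 0.39)*cos(x)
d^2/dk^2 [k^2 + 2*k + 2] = 2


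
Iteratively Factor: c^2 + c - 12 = (c + 4)*(c - 3)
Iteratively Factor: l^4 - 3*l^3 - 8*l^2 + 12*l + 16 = (l - 4)*(l^3 + l^2 - 4*l - 4) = (l - 4)*(l + 1)*(l^2 - 4) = (l - 4)*(l - 2)*(l + 1)*(l + 2)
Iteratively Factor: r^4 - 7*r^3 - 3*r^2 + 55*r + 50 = (r - 5)*(r^3 - 2*r^2 - 13*r - 10) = (r - 5)^2*(r^2 + 3*r + 2) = (r - 5)^2*(r + 1)*(r + 2)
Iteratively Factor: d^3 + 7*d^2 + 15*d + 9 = (d + 3)*(d^2 + 4*d + 3) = (d + 3)^2*(d + 1)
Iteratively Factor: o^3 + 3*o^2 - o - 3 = (o - 1)*(o^2 + 4*o + 3) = (o - 1)*(o + 1)*(o + 3)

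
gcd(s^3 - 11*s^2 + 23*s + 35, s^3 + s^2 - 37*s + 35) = s - 5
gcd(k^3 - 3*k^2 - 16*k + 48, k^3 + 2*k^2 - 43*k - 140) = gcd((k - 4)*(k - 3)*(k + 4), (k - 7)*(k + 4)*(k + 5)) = k + 4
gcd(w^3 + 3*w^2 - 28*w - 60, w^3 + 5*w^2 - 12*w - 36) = w^2 + 8*w + 12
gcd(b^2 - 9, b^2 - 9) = b^2 - 9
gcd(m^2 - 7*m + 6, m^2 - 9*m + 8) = m - 1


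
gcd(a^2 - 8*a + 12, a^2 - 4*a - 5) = 1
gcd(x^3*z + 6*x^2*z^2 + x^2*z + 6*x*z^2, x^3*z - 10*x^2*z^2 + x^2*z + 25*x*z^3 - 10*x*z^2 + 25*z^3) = x*z + z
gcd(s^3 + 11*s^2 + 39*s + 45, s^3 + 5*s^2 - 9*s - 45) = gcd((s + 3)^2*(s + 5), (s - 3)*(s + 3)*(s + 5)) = s^2 + 8*s + 15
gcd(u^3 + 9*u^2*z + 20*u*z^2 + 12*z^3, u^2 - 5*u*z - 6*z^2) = u + z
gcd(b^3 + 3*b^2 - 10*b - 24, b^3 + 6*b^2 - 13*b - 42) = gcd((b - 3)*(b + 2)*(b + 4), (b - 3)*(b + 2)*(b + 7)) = b^2 - b - 6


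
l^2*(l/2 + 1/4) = l^3/2 + l^2/4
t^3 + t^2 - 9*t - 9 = (t - 3)*(t + 1)*(t + 3)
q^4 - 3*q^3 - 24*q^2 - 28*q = q*(q - 7)*(q + 2)^2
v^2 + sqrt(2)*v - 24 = (v - 3*sqrt(2))*(v + 4*sqrt(2))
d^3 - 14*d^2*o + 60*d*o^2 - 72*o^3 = (d - 6*o)^2*(d - 2*o)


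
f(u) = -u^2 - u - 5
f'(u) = -2*u - 1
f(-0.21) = -4.83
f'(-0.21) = -0.58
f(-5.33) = -28.08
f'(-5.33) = 9.66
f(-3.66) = -14.74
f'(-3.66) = 6.32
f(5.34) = -38.86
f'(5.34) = -11.68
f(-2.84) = -10.23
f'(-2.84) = 4.68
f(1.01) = -7.03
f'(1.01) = -3.02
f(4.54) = -30.15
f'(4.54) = -10.08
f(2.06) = -11.30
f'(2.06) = -5.12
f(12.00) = -161.00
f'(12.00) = -25.00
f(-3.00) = -11.00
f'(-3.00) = 5.00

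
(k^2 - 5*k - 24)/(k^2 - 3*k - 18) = (k - 8)/(k - 6)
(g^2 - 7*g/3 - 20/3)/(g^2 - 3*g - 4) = (g + 5/3)/(g + 1)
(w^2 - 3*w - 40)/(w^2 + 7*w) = (w^2 - 3*w - 40)/(w*(w + 7))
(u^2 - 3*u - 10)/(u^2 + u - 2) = (u - 5)/(u - 1)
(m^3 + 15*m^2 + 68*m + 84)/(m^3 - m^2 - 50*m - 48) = (m^2 + 9*m + 14)/(m^2 - 7*m - 8)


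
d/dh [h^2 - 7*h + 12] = 2*h - 7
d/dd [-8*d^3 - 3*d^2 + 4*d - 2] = -24*d^2 - 6*d + 4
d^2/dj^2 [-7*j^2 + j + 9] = -14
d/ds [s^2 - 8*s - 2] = 2*s - 8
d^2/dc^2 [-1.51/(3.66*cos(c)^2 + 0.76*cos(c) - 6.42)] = (80.909424*(1 - cos(c)^2)^2 + 12.600648*cos(c)^3 + 183.249976*cos(c)^2 - 17.833704*cos(c) - 153.61532)/(3.66*cos(c)^2 + 0.76*cos(c) - 6.42)^3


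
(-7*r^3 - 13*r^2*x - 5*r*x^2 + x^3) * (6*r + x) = -42*r^4 - 85*r^3*x - 43*r^2*x^2 + r*x^3 + x^4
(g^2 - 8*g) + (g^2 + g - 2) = 2*g^2 - 7*g - 2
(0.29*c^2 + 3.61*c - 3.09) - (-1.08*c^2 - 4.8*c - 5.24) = 1.37*c^2 + 8.41*c + 2.15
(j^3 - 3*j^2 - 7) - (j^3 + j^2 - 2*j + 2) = -4*j^2 + 2*j - 9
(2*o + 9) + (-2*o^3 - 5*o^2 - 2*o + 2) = -2*o^3 - 5*o^2 + 11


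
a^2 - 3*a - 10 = (a - 5)*(a + 2)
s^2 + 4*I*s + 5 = (s - I)*(s + 5*I)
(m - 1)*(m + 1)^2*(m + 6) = m^4 + 7*m^3 + 5*m^2 - 7*m - 6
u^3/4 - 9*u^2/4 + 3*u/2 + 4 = (u/4 + 1/4)*(u - 8)*(u - 2)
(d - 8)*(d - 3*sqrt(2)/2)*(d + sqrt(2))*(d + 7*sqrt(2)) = d^4 - 8*d^3 + 13*sqrt(2)*d^3/2 - 52*sqrt(2)*d^2 - 10*d^2 - 21*sqrt(2)*d + 80*d + 168*sqrt(2)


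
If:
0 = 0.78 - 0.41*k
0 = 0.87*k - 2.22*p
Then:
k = 1.90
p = 0.75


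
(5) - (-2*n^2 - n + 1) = 2*n^2 + n + 4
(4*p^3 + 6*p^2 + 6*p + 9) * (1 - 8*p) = -32*p^4 - 44*p^3 - 42*p^2 - 66*p + 9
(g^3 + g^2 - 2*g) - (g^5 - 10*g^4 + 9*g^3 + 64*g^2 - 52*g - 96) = -g^5 + 10*g^4 - 8*g^3 - 63*g^2 + 50*g + 96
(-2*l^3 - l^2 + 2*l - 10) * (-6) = 12*l^3 + 6*l^2 - 12*l + 60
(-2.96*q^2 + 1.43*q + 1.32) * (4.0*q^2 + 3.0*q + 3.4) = -11.84*q^4 - 3.16*q^3 - 0.494*q^2 + 8.822*q + 4.488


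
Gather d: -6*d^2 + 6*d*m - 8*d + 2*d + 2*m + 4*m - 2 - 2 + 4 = -6*d^2 + d*(6*m - 6) + 6*m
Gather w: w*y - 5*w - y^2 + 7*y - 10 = w*(y - 5) - y^2 + 7*y - 10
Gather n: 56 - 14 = 42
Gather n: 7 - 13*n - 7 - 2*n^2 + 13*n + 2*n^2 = 0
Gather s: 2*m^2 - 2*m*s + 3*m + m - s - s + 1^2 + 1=2*m^2 + 4*m + s*(-2*m - 2) + 2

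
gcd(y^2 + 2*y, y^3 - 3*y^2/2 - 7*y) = y^2 + 2*y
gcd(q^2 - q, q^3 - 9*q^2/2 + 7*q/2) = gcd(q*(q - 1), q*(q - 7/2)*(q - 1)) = q^2 - q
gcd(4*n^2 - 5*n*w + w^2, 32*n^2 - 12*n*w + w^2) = -4*n + w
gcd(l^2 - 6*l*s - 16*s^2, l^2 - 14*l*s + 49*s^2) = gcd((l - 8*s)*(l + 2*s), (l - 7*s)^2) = 1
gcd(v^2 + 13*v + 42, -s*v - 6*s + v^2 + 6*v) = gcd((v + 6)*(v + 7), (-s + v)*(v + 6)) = v + 6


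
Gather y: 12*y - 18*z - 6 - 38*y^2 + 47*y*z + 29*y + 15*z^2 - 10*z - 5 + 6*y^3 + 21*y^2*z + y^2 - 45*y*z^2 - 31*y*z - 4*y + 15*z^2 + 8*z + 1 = 6*y^3 + y^2*(21*z - 37) + y*(-45*z^2 + 16*z + 37) + 30*z^2 - 20*z - 10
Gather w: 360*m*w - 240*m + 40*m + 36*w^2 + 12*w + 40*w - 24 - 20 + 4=-200*m + 36*w^2 + w*(360*m + 52) - 40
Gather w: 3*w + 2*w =5*w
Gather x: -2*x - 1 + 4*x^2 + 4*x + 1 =4*x^2 + 2*x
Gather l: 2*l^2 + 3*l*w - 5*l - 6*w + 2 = 2*l^2 + l*(3*w - 5) - 6*w + 2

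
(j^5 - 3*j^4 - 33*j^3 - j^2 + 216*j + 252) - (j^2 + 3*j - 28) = j^5 - 3*j^4 - 33*j^3 - 2*j^2 + 213*j + 280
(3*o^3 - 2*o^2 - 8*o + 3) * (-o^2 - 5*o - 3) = -3*o^5 - 13*o^4 + 9*o^3 + 43*o^2 + 9*o - 9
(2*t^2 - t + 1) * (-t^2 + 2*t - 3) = -2*t^4 + 5*t^3 - 9*t^2 + 5*t - 3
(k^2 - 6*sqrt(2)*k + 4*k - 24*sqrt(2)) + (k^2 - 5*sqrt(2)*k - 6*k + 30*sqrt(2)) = 2*k^2 - 11*sqrt(2)*k - 2*k + 6*sqrt(2)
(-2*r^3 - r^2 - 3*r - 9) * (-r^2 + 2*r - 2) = 2*r^5 - 3*r^4 + 5*r^3 + 5*r^2 - 12*r + 18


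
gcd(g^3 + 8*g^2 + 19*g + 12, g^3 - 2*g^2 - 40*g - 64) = g + 4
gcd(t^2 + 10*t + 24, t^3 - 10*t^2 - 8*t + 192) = t + 4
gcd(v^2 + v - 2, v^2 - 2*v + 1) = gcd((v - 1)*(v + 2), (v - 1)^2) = v - 1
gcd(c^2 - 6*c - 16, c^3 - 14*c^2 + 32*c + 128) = c^2 - 6*c - 16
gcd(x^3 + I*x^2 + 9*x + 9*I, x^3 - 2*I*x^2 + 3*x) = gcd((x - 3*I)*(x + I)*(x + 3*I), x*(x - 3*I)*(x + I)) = x^2 - 2*I*x + 3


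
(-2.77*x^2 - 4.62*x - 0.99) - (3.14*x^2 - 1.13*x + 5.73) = -5.91*x^2 - 3.49*x - 6.72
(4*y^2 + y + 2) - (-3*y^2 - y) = 7*y^2 + 2*y + 2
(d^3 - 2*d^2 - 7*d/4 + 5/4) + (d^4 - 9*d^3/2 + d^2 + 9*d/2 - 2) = d^4 - 7*d^3/2 - d^2 + 11*d/4 - 3/4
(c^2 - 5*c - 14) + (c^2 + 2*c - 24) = 2*c^2 - 3*c - 38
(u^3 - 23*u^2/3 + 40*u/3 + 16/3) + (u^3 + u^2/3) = 2*u^3 - 22*u^2/3 + 40*u/3 + 16/3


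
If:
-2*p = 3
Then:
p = -3/2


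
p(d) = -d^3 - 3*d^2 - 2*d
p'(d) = -3*d^2 - 6*d - 2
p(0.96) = -5.57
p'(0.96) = -10.52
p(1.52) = -13.48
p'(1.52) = -18.05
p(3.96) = -117.06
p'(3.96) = -72.80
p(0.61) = -2.56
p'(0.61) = -6.78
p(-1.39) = -0.33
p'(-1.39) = 0.54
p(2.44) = -37.27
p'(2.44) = -34.50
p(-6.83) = 192.33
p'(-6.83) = -100.97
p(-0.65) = 0.31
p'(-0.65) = 0.63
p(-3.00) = 6.00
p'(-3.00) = -11.00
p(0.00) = 0.00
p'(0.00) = -2.00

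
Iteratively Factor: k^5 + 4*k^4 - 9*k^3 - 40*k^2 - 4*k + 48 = (k - 1)*(k^4 + 5*k^3 - 4*k^2 - 44*k - 48) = (k - 3)*(k - 1)*(k^3 + 8*k^2 + 20*k + 16) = (k - 3)*(k - 1)*(k + 2)*(k^2 + 6*k + 8) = (k - 3)*(k - 1)*(k + 2)^2*(k + 4)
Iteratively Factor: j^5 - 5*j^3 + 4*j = (j)*(j^4 - 5*j^2 + 4) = j*(j - 2)*(j^3 + 2*j^2 - j - 2) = j*(j - 2)*(j - 1)*(j^2 + 3*j + 2) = j*(j - 2)*(j - 1)*(j + 1)*(j + 2)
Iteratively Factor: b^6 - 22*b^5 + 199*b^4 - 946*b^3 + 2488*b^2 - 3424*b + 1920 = (b - 5)*(b^5 - 17*b^4 + 114*b^3 - 376*b^2 + 608*b - 384) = (b - 5)*(b - 4)*(b^4 - 13*b^3 + 62*b^2 - 128*b + 96) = (b - 5)*(b - 4)*(b - 2)*(b^3 - 11*b^2 + 40*b - 48) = (b - 5)*(b - 4)^2*(b - 2)*(b^2 - 7*b + 12) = (b - 5)*(b - 4)^2*(b - 3)*(b - 2)*(b - 4)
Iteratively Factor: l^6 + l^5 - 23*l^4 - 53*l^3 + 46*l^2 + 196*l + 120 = (l + 1)*(l^5 - 23*l^3 - 30*l^2 + 76*l + 120) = (l + 1)*(l + 2)*(l^4 - 2*l^3 - 19*l^2 + 8*l + 60) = (l + 1)*(l + 2)^2*(l^3 - 4*l^2 - 11*l + 30) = (l + 1)*(l + 2)^2*(l + 3)*(l^2 - 7*l + 10) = (l - 2)*(l + 1)*(l + 2)^2*(l + 3)*(l - 5)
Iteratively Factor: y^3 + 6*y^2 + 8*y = (y)*(y^2 + 6*y + 8) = y*(y + 2)*(y + 4)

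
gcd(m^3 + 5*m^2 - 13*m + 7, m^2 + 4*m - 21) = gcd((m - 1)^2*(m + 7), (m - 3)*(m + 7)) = m + 7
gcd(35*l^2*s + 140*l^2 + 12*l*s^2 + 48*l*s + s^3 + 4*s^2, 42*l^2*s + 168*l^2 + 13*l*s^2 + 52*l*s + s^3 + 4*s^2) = 7*l*s + 28*l + s^2 + 4*s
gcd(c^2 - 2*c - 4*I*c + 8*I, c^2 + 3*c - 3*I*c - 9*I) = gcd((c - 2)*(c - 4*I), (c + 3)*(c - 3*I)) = 1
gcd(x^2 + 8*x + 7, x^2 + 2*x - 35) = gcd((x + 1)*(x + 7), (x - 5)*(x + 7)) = x + 7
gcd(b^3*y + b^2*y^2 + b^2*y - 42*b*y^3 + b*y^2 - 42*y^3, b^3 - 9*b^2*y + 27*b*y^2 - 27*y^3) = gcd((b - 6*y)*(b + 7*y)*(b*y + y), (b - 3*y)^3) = 1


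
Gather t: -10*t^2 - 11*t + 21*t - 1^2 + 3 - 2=-10*t^2 + 10*t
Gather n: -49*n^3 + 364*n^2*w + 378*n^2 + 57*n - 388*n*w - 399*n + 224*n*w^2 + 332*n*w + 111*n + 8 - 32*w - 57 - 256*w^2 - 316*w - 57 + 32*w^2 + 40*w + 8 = -49*n^3 + n^2*(364*w + 378) + n*(224*w^2 - 56*w - 231) - 224*w^2 - 308*w - 98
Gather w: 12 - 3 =9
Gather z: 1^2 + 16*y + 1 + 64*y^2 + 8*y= 64*y^2 + 24*y + 2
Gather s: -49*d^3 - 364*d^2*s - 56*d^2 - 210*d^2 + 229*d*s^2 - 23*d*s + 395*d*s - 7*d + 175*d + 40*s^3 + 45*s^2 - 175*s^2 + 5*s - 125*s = -49*d^3 - 266*d^2 + 168*d + 40*s^3 + s^2*(229*d - 130) + s*(-364*d^2 + 372*d - 120)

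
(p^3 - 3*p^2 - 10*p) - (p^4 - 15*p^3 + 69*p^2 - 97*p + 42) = -p^4 + 16*p^3 - 72*p^2 + 87*p - 42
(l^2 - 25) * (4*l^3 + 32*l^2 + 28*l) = 4*l^5 + 32*l^4 - 72*l^3 - 800*l^2 - 700*l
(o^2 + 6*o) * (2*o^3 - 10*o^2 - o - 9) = 2*o^5 + 2*o^4 - 61*o^3 - 15*o^2 - 54*o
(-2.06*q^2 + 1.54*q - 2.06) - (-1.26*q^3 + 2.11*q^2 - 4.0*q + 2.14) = 1.26*q^3 - 4.17*q^2 + 5.54*q - 4.2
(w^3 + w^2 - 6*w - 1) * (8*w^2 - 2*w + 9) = 8*w^5 + 6*w^4 - 41*w^3 + 13*w^2 - 52*w - 9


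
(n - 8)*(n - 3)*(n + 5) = n^3 - 6*n^2 - 31*n + 120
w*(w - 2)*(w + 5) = w^3 + 3*w^2 - 10*w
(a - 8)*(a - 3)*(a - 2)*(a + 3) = a^4 - 10*a^3 + 7*a^2 + 90*a - 144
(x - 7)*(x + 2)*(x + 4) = x^3 - x^2 - 34*x - 56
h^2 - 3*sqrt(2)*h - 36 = (h - 6*sqrt(2))*(h + 3*sqrt(2))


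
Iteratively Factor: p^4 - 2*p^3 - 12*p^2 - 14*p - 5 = (p + 1)*(p^3 - 3*p^2 - 9*p - 5) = (p - 5)*(p + 1)*(p^2 + 2*p + 1) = (p - 5)*(p + 1)^2*(p + 1)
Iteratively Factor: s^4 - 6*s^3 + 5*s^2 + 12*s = (s + 1)*(s^3 - 7*s^2 + 12*s) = (s - 4)*(s + 1)*(s^2 - 3*s) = (s - 4)*(s - 3)*(s + 1)*(s)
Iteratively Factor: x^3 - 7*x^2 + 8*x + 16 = (x - 4)*(x^2 - 3*x - 4) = (x - 4)^2*(x + 1)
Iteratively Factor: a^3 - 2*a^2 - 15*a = (a - 5)*(a^2 + 3*a) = (a - 5)*(a + 3)*(a)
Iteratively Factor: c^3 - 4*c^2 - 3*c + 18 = (c - 3)*(c^2 - c - 6) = (c - 3)*(c + 2)*(c - 3)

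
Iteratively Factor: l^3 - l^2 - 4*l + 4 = (l - 2)*(l^2 + l - 2) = (l - 2)*(l - 1)*(l + 2)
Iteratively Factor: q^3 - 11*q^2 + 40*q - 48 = (q - 4)*(q^2 - 7*q + 12) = (q - 4)^2*(q - 3)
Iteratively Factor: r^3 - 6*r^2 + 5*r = (r - 5)*(r^2 - r) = (r - 5)*(r - 1)*(r)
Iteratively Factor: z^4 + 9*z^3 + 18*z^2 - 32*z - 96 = (z - 2)*(z^3 + 11*z^2 + 40*z + 48) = (z - 2)*(z + 4)*(z^2 + 7*z + 12) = (z - 2)*(z + 4)^2*(z + 3)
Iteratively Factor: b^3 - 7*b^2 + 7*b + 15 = (b - 3)*(b^2 - 4*b - 5) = (b - 3)*(b + 1)*(b - 5)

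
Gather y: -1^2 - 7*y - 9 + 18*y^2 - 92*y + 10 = 18*y^2 - 99*y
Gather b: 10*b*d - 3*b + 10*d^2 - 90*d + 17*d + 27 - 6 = b*(10*d - 3) + 10*d^2 - 73*d + 21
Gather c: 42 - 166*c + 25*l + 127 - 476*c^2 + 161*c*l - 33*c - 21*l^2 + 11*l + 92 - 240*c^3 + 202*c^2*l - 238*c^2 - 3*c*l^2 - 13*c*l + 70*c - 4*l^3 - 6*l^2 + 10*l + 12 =-240*c^3 + c^2*(202*l - 714) + c*(-3*l^2 + 148*l - 129) - 4*l^3 - 27*l^2 + 46*l + 273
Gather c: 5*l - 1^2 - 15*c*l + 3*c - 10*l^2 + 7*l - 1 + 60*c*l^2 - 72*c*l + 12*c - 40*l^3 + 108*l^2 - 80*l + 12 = c*(60*l^2 - 87*l + 15) - 40*l^3 + 98*l^2 - 68*l + 10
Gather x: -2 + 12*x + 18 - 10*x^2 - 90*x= -10*x^2 - 78*x + 16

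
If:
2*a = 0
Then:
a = 0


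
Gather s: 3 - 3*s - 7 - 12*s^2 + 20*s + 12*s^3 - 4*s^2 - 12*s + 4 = 12*s^3 - 16*s^2 + 5*s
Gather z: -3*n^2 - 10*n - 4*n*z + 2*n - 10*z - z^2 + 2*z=-3*n^2 - 8*n - z^2 + z*(-4*n - 8)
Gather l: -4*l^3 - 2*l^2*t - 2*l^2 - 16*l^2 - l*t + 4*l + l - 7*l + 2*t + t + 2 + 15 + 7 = -4*l^3 + l^2*(-2*t - 18) + l*(-t - 2) + 3*t + 24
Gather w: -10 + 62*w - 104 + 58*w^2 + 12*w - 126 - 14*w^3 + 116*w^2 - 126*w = -14*w^3 + 174*w^2 - 52*w - 240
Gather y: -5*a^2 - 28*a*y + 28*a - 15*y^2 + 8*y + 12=-5*a^2 + 28*a - 15*y^2 + y*(8 - 28*a) + 12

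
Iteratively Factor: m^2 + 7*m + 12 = (m + 4)*(m + 3)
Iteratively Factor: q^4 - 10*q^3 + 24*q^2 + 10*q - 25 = (q + 1)*(q^3 - 11*q^2 + 35*q - 25) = (q - 5)*(q + 1)*(q^2 - 6*q + 5) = (q - 5)*(q - 1)*(q + 1)*(q - 5)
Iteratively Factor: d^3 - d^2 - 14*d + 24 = (d + 4)*(d^2 - 5*d + 6) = (d - 2)*(d + 4)*(d - 3)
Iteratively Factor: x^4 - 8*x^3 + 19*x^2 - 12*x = (x - 3)*(x^3 - 5*x^2 + 4*x) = (x - 3)*(x - 1)*(x^2 - 4*x) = x*(x - 3)*(x - 1)*(x - 4)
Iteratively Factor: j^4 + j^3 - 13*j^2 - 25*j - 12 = (j + 1)*(j^3 - 13*j - 12) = (j - 4)*(j + 1)*(j^2 + 4*j + 3) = (j - 4)*(j + 1)^2*(j + 3)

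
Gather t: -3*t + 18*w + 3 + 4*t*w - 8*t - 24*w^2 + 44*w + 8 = t*(4*w - 11) - 24*w^2 + 62*w + 11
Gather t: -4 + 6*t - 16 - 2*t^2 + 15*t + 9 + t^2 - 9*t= -t^2 + 12*t - 11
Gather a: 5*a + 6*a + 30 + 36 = 11*a + 66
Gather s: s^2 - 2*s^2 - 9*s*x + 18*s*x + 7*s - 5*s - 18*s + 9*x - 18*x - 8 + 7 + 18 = -s^2 + s*(9*x - 16) - 9*x + 17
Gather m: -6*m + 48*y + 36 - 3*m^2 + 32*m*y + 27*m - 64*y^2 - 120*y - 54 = -3*m^2 + m*(32*y + 21) - 64*y^2 - 72*y - 18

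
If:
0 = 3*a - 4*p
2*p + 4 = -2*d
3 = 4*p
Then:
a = 1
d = -11/4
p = 3/4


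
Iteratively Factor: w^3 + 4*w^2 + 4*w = (w)*(w^2 + 4*w + 4) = w*(w + 2)*(w + 2)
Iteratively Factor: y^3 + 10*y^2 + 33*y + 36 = (y + 3)*(y^2 + 7*y + 12) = (y + 3)*(y + 4)*(y + 3)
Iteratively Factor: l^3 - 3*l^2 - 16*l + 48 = (l + 4)*(l^2 - 7*l + 12) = (l - 3)*(l + 4)*(l - 4)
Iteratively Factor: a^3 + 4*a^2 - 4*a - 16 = (a + 4)*(a^2 - 4) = (a - 2)*(a + 4)*(a + 2)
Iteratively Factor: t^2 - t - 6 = (t + 2)*(t - 3)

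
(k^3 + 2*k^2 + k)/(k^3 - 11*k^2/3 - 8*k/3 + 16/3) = 3*k*(k^2 + 2*k + 1)/(3*k^3 - 11*k^2 - 8*k + 16)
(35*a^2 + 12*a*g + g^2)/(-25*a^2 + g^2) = (-7*a - g)/(5*a - g)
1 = 1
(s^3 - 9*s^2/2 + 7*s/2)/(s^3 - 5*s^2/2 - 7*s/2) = (s - 1)/(s + 1)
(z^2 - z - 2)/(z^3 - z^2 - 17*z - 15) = (z - 2)/(z^2 - 2*z - 15)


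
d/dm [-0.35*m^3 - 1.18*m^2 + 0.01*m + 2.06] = -1.05*m^2 - 2.36*m + 0.01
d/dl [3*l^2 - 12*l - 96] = 6*l - 12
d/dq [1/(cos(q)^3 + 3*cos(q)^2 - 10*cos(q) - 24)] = (3*cos(q)^2 + 6*cos(q) - 10)*sin(q)/(cos(q)^3 + 3*cos(q)^2 - 10*cos(q) - 24)^2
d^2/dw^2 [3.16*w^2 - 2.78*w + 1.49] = 6.32000000000000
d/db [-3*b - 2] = -3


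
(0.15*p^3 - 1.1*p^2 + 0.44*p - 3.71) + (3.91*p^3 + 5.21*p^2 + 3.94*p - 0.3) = 4.06*p^3 + 4.11*p^2 + 4.38*p - 4.01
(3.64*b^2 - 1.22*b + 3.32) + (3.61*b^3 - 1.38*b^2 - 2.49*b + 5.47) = 3.61*b^3 + 2.26*b^2 - 3.71*b + 8.79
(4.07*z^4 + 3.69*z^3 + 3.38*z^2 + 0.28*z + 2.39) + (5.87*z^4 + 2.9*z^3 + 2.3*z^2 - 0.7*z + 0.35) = 9.94*z^4 + 6.59*z^3 + 5.68*z^2 - 0.42*z + 2.74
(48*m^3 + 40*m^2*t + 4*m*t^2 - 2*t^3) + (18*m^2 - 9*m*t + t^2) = 48*m^3 + 40*m^2*t + 18*m^2 + 4*m*t^2 - 9*m*t - 2*t^3 + t^2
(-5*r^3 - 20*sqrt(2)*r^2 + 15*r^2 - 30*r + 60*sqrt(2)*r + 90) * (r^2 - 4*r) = -5*r^5 - 20*sqrt(2)*r^4 + 35*r^4 - 90*r^3 + 140*sqrt(2)*r^3 - 240*sqrt(2)*r^2 + 210*r^2 - 360*r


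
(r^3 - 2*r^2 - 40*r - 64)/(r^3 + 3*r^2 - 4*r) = (r^2 - 6*r - 16)/(r*(r - 1))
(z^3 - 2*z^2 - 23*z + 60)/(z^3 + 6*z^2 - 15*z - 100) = (z - 3)/(z + 5)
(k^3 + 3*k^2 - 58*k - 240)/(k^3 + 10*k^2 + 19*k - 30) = (k - 8)/(k - 1)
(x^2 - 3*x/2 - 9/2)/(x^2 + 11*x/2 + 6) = (x - 3)/(x + 4)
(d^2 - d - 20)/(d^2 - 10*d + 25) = (d + 4)/(d - 5)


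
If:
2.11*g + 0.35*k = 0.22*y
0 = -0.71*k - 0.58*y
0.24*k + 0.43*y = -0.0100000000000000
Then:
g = -0.01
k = 0.03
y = -0.04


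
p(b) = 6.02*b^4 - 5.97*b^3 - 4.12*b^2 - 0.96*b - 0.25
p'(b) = 24.08*b^3 - 17.91*b^2 - 8.24*b - 0.96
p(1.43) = -2.33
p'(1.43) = 21.05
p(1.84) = 15.85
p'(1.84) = 73.25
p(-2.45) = 282.07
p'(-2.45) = -442.40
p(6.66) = 9890.89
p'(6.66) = 6263.18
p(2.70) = 169.54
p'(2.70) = 320.19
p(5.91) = 5962.05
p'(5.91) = 4295.50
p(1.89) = 19.73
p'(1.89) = 82.06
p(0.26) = -0.86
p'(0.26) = -3.89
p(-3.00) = 614.36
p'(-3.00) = -787.59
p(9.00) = 34802.48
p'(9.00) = 16028.49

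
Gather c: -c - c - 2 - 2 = -2*c - 4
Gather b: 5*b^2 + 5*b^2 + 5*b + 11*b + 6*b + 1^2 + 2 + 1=10*b^2 + 22*b + 4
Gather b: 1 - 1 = 0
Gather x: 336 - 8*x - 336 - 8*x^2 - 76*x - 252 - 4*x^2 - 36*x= -12*x^2 - 120*x - 252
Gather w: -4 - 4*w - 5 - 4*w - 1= -8*w - 10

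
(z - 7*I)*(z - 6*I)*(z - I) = z^3 - 14*I*z^2 - 55*z + 42*I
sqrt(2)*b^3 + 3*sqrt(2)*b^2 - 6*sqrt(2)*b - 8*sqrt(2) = (b - 2)*(b + 4)*(sqrt(2)*b + sqrt(2))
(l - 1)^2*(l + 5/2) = l^3 + l^2/2 - 4*l + 5/2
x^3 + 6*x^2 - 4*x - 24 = (x - 2)*(x + 2)*(x + 6)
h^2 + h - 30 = (h - 5)*(h + 6)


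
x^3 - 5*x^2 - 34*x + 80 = (x - 8)*(x - 2)*(x + 5)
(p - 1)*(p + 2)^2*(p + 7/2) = p^4 + 13*p^3/2 + 21*p^2/2 - 4*p - 14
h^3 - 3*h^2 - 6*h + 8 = (h - 4)*(h - 1)*(h + 2)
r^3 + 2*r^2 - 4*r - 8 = (r - 2)*(r + 2)^2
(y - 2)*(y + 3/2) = y^2 - y/2 - 3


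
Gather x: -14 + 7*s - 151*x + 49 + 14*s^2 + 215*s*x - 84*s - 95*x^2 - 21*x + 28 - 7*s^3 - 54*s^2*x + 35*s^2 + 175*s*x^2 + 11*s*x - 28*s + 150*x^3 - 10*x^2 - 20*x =-7*s^3 + 49*s^2 - 105*s + 150*x^3 + x^2*(175*s - 105) + x*(-54*s^2 + 226*s - 192) + 63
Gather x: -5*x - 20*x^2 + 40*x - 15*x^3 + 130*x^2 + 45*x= -15*x^3 + 110*x^2 + 80*x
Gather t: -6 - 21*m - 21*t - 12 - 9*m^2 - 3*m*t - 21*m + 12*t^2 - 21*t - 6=-9*m^2 - 42*m + 12*t^2 + t*(-3*m - 42) - 24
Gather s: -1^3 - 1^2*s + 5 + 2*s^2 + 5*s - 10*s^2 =-8*s^2 + 4*s + 4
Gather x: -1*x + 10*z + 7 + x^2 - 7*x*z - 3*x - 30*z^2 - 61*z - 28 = x^2 + x*(-7*z - 4) - 30*z^2 - 51*z - 21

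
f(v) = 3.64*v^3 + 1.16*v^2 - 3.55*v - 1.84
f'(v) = 10.92*v^2 + 2.32*v - 3.55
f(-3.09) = -87.19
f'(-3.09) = 93.55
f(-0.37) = -0.55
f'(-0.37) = -2.91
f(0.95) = -1.04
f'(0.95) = 8.51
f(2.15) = 32.07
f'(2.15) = 51.92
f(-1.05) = -1.05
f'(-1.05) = 6.05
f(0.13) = -2.27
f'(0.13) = -3.06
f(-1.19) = -2.11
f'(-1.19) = 9.15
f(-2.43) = -38.59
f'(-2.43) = 55.29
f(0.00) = -1.84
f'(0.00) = -3.55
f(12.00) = 6412.52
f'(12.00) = 1596.77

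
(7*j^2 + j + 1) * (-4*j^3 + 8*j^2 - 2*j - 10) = -28*j^5 + 52*j^4 - 10*j^3 - 64*j^2 - 12*j - 10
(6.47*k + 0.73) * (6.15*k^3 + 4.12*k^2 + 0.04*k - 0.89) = 39.7905*k^4 + 31.1459*k^3 + 3.2664*k^2 - 5.7291*k - 0.6497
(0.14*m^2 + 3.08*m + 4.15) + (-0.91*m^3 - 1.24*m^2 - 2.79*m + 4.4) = -0.91*m^3 - 1.1*m^2 + 0.29*m + 8.55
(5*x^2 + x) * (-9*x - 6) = -45*x^3 - 39*x^2 - 6*x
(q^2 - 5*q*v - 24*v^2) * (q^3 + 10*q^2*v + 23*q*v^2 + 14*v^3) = q^5 + 5*q^4*v - 51*q^3*v^2 - 341*q^2*v^3 - 622*q*v^4 - 336*v^5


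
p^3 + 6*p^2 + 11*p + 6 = (p + 1)*(p + 2)*(p + 3)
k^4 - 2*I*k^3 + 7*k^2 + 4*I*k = k*(k - 4*I)*(k + I)^2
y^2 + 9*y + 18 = (y + 3)*(y + 6)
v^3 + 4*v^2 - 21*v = v*(v - 3)*(v + 7)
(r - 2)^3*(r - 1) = r^4 - 7*r^3 + 18*r^2 - 20*r + 8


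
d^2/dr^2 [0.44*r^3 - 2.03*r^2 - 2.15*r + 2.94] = 2.64*r - 4.06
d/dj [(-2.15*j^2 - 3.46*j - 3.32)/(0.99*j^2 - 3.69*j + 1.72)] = (11.3589*j^2 - 0.8224*j - 18.202)/(0.9801*j^4 - 7.3062*j^3 + 17.0217*j^2 - 12.6936*j + 2.9584)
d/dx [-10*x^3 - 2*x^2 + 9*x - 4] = -30*x^2 - 4*x + 9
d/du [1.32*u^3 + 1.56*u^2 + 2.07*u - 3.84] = 3.96*u^2 + 3.12*u + 2.07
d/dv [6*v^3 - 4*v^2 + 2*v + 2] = 18*v^2 - 8*v + 2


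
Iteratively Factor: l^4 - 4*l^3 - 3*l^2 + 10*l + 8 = (l - 4)*(l^3 - 3*l - 2) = (l - 4)*(l + 1)*(l^2 - l - 2) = (l - 4)*(l + 1)^2*(l - 2)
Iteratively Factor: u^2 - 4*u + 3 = (u - 1)*(u - 3)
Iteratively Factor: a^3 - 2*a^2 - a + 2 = (a + 1)*(a^2 - 3*a + 2) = (a - 1)*(a + 1)*(a - 2)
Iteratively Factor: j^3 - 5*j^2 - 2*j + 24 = (j - 3)*(j^2 - 2*j - 8) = (j - 3)*(j + 2)*(j - 4)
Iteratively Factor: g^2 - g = (g)*(g - 1)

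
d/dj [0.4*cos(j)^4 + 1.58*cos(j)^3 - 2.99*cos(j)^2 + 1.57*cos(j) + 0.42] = (-1.6*cos(j)^3 - 4.74*cos(j)^2 + 5.98*cos(j) - 1.57)*sin(j)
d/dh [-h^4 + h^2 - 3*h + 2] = -4*h^3 + 2*h - 3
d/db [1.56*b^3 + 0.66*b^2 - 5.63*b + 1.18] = 4.68*b^2 + 1.32*b - 5.63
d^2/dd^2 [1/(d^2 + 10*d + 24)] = 2*(-d^2 - 10*d + 4*(d + 5)^2 - 24)/(d^2 + 10*d + 24)^3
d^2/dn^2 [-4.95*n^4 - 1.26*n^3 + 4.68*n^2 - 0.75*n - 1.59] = -59.4*n^2 - 7.56*n + 9.36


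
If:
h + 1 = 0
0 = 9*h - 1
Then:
No Solution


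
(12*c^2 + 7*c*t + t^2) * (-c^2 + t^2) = -12*c^4 - 7*c^3*t + 11*c^2*t^2 + 7*c*t^3 + t^4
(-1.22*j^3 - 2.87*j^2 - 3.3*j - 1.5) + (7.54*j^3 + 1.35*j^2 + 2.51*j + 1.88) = 6.32*j^3 - 1.52*j^2 - 0.79*j + 0.38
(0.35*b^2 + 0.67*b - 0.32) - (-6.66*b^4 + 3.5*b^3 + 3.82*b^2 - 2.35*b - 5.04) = 6.66*b^4 - 3.5*b^3 - 3.47*b^2 + 3.02*b + 4.72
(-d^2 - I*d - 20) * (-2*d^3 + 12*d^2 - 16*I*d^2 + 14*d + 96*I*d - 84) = 2*d^5 - 12*d^4 + 18*I*d^4 + 10*d^3 - 108*I*d^3 - 60*d^2 + 306*I*d^2 - 280*d - 1836*I*d + 1680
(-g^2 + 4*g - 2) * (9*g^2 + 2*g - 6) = -9*g^4 + 34*g^3 - 4*g^2 - 28*g + 12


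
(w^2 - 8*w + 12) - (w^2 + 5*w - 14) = 26 - 13*w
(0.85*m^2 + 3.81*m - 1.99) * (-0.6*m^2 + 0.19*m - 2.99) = -0.51*m^4 - 2.1245*m^3 - 0.6236*m^2 - 11.77*m + 5.9501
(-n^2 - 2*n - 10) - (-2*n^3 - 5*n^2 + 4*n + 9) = 2*n^3 + 4*n^2 - 6*n - 19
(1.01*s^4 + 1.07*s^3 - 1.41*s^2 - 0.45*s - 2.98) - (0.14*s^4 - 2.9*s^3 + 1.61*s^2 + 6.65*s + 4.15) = 0.87*s^4 + 3.97*s^3 - 3.02*s^2 - 7.1*s - 7.13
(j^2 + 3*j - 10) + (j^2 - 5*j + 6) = 2*j^2 - 2*j - 4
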